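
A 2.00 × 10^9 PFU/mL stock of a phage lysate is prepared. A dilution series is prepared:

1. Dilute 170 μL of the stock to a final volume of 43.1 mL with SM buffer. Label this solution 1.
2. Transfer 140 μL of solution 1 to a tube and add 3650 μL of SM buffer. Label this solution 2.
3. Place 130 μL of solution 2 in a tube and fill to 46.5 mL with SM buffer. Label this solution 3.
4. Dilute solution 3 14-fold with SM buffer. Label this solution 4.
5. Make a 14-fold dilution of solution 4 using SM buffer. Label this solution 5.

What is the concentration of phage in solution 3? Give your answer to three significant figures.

Step 1: 170 μL brought to 43.1 mL → factor 43100/170 = 253.53
Step 2: 140 μL + 3650 μL = 3790 μL total → factor 3790/140 = 27.071
Step 3: 130 μL brought to 46.5 mL → factor 46500/130 = 357.69
Dilution factor through solution 3 = 253.53 × 27.071 × 357.69 = 2.455 × 10^6
[solution 3] = 2.00 × 10^9 PFU/mL / 2.455 × 10^6 = 815 PFU/mL

815 PFU/mL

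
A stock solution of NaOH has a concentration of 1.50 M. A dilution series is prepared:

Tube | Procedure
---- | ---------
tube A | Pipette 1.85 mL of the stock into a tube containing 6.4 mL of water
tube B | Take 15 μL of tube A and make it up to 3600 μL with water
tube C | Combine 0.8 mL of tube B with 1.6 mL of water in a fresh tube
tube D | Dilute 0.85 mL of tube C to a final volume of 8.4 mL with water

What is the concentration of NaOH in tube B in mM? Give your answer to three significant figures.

Step 1: 1.85 mL + 6.4 mL = 8.25 mL total → factor 8.25/1.85 = 4.4595
Step 2: 15 μL brought to 3600 μL → factor 3600/15 = 240
Dilution factor through tube B = 4.4595 × 240 = 1070.3
[tube B] = 1.50 M / 1070.3 = 0.001402 M = 1.40 mM

1.40 mM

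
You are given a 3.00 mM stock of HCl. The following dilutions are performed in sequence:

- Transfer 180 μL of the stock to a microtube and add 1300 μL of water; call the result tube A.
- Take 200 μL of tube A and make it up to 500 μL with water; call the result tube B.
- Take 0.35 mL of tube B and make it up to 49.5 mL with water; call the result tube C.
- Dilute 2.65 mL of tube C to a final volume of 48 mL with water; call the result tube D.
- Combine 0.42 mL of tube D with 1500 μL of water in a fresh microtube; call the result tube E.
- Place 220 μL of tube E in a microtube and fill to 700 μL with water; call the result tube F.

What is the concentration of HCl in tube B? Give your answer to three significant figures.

0.146 mM

Step 1: 180 μL + 1300 μL = 1480 μL total → factor 1480/180 = 8.2222
Step 2: 200 μL brought to 500 μL → factor 500/200 = 2.5
Dilution factor through tube B = 8.2222 × 2.5 = 20.556
[tube B] = 3.00 mM / 20.556 = 0.146 mM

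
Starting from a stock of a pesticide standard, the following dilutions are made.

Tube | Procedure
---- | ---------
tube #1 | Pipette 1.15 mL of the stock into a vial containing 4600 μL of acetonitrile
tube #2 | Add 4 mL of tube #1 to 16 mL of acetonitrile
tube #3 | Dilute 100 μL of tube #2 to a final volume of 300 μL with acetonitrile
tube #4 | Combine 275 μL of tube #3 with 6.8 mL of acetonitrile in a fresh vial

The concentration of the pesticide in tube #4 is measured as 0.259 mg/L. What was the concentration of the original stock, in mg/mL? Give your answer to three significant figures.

Step 1: 1.15 mL + 4600 μL = 5.75 mL total → factor 5.75/1.15 = 5
Step 2: 4 mL + 16 mL = 20 mL total → factor 20/4 = 5
Step 3: 100 μL brought to 300 μL → factor 300/100 = 3
Step 4: 275 μL + 6.8 mL = 7075 μL total → factor 7075/275 = 25.727
Overall dilution factor = 5 × 5 × 3 × 25.727 = 1929.5
Stock = 0.259 mg/L × 1929.5 = 499.8 mg/L = 0.500 mg/mL

0.500 mg/mL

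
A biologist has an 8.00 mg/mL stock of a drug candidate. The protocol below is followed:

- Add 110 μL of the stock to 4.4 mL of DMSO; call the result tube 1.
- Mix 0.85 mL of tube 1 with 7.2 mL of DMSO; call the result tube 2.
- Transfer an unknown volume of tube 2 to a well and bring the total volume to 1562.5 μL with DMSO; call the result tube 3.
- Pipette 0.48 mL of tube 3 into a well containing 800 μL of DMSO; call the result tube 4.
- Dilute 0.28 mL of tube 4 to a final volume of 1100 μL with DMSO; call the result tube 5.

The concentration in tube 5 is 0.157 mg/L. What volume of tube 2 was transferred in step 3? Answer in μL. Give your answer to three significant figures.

Step 1: 110 μL + 4.4 mL = 4510 μL total → factor 4510/110 = 41
Step 2: 0.85 mL + 7.2 mL = 8.05 mL total → factor 8.05/0.85 = 9.4706
Step 3: v brought to 1562.5 μL → factor = 1562.5 μL/v
Step 4: 0.48 mL + 800 μL = 1.28 mL total → factor 1.28/0.48 = 2.6667
Step 5: 0.28 mL brought to 1100 μL → factor 1.1/0.28 = 3.9286
Product of known-step factors = 4067.8
Overall factor = 8.00 mg/mL / (0.157 mg/L) = 50955
Step-3 factor = 50955 / 4067.8 = 12.526
v = 1562.5 μL / 12.526 = 125 μL

125 μL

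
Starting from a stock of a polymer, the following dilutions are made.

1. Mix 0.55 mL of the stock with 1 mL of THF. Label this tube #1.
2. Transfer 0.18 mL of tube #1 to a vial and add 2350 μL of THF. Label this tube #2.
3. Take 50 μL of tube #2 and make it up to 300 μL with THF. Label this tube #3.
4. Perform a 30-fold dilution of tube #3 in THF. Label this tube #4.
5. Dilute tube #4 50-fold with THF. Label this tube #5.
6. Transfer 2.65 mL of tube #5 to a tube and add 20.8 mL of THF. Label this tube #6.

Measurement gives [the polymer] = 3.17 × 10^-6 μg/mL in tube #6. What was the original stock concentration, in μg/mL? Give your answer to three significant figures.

10.0 μg/mL

Step 1: 0.55 mL + 1 mL = 1.55 mL total → factor 1.55/0.55 = 2.8182
Step 2: 0.18 mL + 2350 μL = 2.53 mL total → factor 2.53/0.18 = 14.056
Step 3: 50 μL brought to 300 μL → factor 300/50 = 6
Step 4: 30-fold → factor 30
Step 5: 50-fold → factor 50
Step 6: 2.65 mL + 20.8 mL = 23.45 mL total → factor 23.45/2.65 = 8.8491
Overall dilution factor = 2.8182 × 14.056 × 6 × 30 × 50 × 8.8491 = 3.1547 × 10^6
Stock = 3.17 × 10^-6 μg/mL × 3.1547 × 10^6 = 10.0 μg/mL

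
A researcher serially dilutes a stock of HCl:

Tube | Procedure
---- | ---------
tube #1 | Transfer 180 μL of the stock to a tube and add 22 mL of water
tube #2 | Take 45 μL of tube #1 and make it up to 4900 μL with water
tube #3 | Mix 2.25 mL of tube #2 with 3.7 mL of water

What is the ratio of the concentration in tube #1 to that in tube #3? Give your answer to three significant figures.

288

Step 1: 180 μL + 22 mL = 22180 μL total → factor 22180/180 = 123.22
Step 2: 45 μL brought to 4900 μL → factor 4900/45 = 108.89
Step 3: 2.25 mL + 3.7 mL = 5.95 mL total → factor 5.95/2.25 = 2.6444
Dilution factor to tube #1 = 123.22; to tube #3 = 35482
[tube #1]/[tube #3] = (factor to tube #3)/(factor to tube #1) = 35482/123.22 = 288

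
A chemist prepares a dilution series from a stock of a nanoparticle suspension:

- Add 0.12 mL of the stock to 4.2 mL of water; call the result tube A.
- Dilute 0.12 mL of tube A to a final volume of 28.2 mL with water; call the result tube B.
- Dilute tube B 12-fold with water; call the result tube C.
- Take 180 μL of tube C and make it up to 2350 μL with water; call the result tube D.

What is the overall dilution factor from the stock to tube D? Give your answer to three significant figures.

Step 1: 0.12 mL + 4.2 mL = 4.32 mL total → factor 4.32/0.12 = 36
Step 2: 0.12 mL brought to 28.2 mL → factor 28.2/0.12 = 235
Step 3: 12-fold → factor 12
Step 4: 180 μL brought to 2350 μL → factor 2350/180 = 13.056
Overall dilution factor = 36 × 235 × 12 × 13.056 = 1.3254 × 10^6

1.33 × 10^6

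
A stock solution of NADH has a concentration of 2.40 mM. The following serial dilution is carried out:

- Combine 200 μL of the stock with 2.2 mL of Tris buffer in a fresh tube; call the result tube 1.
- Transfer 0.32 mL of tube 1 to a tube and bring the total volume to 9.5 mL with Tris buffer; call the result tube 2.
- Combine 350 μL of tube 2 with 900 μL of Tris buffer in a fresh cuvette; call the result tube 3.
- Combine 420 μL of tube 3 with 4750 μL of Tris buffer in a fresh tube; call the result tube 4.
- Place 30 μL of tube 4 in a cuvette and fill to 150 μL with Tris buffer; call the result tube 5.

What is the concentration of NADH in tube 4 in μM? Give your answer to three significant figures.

Step 1: 200 μL + 2.2 mL = 2400 μL total → factor 2400/200 = 12
Step 2: 0.32 mL brought to 9.5 mL → factor 9.5/0.32 = 29.688
Step 3: 350 μL + 900 μL = 1250 μL total → factor 1250/350 = 3.5714
Step 4: 420 μL + 4750 μL = 5170 μL total → factor 5170/420 = 12.31
Dilution factor through tube 4 = 12 × 29.688 × 3.5714 × 12.31 = 15662
[tube 4] = 2.40 mM / 15662 = 0.0001532 mM = 0.153 μM

0.153 μM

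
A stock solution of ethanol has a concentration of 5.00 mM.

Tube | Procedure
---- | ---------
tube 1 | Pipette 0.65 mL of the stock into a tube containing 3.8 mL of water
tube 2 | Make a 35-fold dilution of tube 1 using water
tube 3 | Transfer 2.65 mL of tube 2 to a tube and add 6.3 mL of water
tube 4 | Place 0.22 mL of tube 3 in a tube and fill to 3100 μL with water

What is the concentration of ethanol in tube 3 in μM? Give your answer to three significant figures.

Step 1: 0.65 mL + 3.8 mL = 4.45 mL total → factor 4.45/0.65 = 6.8462
Step 2: 35-fold → factor 35
Step 3: 2.65 mL + 6.3 mL = 8.95 mL total → factor 8.95/2.65 = 3.3774
Dilution factor through tube 3 = 6.8462 × 35 × 3.3774 = 809.27
[tube 3] = 5.00 mM / 809.27 = 0.006178 mM = 6.18 μM

6.18 μM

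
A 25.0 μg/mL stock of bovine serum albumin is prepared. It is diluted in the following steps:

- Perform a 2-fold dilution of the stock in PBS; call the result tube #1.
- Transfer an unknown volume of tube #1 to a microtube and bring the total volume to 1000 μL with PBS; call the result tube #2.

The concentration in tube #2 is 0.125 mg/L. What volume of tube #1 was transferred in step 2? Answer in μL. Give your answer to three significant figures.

10.0 μL

Step 1: 2-fold → factor 2
Step 2: v brought to 1000 μL → factor = 1000 μL/v
Product of known-step factors = 2
Overall factor = 25.0 μg/mL / (0.125 mg/L) = 200
Step-2 factor = 200 / 2 = 100
v = 1000 μL / 100 = 10.0 μL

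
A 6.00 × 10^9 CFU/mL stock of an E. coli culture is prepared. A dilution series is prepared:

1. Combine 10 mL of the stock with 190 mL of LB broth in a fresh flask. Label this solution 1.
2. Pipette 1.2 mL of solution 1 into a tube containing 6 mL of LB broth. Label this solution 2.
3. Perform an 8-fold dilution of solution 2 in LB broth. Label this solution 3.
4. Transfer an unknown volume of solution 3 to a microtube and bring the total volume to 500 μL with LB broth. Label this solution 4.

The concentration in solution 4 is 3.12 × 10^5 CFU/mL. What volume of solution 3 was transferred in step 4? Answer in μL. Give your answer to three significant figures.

Step 1: 10 mL + 190 mL = 200 mL total → factor 200/10 = 20
Step 2: 1.2 mL + 6 mL = 7.2 mL total → factor 7.2/1.2 = 6
Step 3: 8-fold → factor 8
Step 4: v brought to 500 μL → factor = 500 μL/v
Product of known-step factors = 960
Overall factor = 6.00 × 10^9 CFU/mL / (3.12 × 10^5 CFU/mL) = 19231
Step-4 factor = 19231 / 960 = 20.032
v = 500 μL / 20.032 = 25.0 μL

25.0 μL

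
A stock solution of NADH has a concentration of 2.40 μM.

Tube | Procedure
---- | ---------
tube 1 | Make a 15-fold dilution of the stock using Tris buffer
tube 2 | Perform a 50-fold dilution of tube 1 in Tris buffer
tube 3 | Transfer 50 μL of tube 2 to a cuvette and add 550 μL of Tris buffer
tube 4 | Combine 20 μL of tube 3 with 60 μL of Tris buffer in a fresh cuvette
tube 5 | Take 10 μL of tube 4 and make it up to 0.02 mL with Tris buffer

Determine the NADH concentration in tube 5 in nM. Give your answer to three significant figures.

0.0333 nM

Step 1: 15-fold → factor 15
Step 2: 50-fold → factor 50
Step 3: 50 μL + 550 μL = 600 μL total → factor 600/50 = 12
Step 4: 20 μL + 60 μL = 80 μL total → factor 80/20 = 4
Step 5: 10 μL brought to 0.02 mL → factor 20/10 = 2
Overall dilution factor = 15 × 50 × 12 × 4 × 2 = 72000
Final = 2.40 μM / 72000 = 3.333 × 10^-5 μM = 0.0333 nM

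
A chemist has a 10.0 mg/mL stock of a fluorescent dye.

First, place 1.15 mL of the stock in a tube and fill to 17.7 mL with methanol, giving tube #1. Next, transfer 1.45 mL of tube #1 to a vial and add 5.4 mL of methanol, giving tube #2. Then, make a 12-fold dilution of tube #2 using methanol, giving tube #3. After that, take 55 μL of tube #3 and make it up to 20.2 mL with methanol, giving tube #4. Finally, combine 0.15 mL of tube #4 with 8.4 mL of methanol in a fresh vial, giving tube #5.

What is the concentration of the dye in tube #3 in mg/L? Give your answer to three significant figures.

Step 1: 1.15 mL brought to 17.7 mL → factor 17.7/1.15 = 15.391
Step 2: 1.45 mL + 5.4 mL = 6.85 mL total → factor 6.85/1.45 = 4.7241
Step 3: 12-fold → factor 12
Dilution factor through tube #3 = 15.391 × 4.7241 × 12 = 872.53
[tube #3] = 10.0 mg/mL / 872.53 = 0.01146 mg/mL = 11.5 mg/L

11.5 mg/L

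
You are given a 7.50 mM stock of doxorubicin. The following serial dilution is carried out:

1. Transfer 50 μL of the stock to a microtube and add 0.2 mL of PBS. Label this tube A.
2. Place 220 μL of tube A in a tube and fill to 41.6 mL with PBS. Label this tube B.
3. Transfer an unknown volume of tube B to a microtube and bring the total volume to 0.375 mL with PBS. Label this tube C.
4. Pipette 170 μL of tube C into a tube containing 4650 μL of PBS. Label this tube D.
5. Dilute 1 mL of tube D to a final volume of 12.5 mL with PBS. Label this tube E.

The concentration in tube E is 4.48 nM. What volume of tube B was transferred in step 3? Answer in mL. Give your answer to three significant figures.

0.0751 mL

Step 1: 50 μL + 0.2 mL = 250 μL total → factor 250/50 = 5
Step 2: 220 μL brought to 41.6 mL → factor 41600/220 = 189.09
Step 3: v brought to 0.375 mL → factor = 0.375 mL/v
Step 4: 170 μL + 4650 μL = 4820 μL total → factor 4820/170 = 28.353
Step 5: 1 mL brought to 12.5 mL → factor 12.5/1 = 12.5
Product of known-step factors = 3.3508 × 10^5
Overall factor = 7.50 mM / (4.48 nM) = 1.6741 × 10^6
Step-3 factor = 1.6741 × 10^6 / 3.3508 × 10^5 = 4.9961
v = 0.375 mL / 4.9961 = 0.0751 mL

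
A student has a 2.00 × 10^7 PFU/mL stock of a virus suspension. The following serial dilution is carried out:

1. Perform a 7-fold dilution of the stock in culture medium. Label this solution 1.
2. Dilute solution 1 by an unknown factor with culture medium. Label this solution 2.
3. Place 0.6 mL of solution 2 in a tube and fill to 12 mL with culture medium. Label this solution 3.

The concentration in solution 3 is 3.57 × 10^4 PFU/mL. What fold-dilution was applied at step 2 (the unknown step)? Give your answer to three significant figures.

Step 1: 7-fold → factor 7
Step 2: unknown factor x
Step 3: 0.6 mL brought to 12 mL → factor 12/0.6 = 20
Product of known-step factors = 140
Overall factor = 2.00 × 10^7 PFU/mL / (3.57 × 10^4 PFU/mL) = 560.22
x = 560.22 / 140 = 4.00

4.00-fold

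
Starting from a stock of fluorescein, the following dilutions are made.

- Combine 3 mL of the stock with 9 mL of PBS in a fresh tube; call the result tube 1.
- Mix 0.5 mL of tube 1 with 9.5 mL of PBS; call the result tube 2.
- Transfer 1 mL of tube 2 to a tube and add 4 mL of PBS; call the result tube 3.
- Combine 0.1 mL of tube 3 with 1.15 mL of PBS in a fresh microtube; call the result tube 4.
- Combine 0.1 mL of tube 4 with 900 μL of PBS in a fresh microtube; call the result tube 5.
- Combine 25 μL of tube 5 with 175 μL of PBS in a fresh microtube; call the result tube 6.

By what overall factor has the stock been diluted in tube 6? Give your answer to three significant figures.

4.00 × 10^5

Step 1: 3 mL + 9 mL = 12 mL total → factor 12/3 = 4
Step 2: 0.5 mL + 9.5 mL = 10 mL total → factor 10/0.5 = 20
Step 3: 1 mL + 4 mL = 5 mL total → factor 5/1 = 5
Step 4: 0.1 mL + 1.15 mL = 1.25 mL total → factor 1.25/0.1 = 12.5
Step 5: 0.1 mL + 900 μL = 1 mL total → factor 1/0.1 = 10
Step 6: 25 μL + 175 μL = 200 μL total → factor 200/25 = 8
Overall dilution factor = 4 × 20 × 5 × 12.5 × 10 × 8 = 4 × 10^5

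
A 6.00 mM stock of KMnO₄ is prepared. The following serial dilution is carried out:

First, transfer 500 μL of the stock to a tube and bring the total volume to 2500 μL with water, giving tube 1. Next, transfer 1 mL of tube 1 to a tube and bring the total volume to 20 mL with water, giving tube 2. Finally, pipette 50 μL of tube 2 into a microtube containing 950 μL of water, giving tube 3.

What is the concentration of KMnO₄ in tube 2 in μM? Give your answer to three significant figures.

Step 1: 500 μL brought to 2500 μL → factor 2500/500 = 5
Step 2: 1 mL brought to 20 mL → factor 20/1 = 20
Dilution factor through tube 2 = 5 × 20 = 100
[tube 2] = 6.00 mM / 100 = 0.06000 mM = 60.0 μM

60.0 μM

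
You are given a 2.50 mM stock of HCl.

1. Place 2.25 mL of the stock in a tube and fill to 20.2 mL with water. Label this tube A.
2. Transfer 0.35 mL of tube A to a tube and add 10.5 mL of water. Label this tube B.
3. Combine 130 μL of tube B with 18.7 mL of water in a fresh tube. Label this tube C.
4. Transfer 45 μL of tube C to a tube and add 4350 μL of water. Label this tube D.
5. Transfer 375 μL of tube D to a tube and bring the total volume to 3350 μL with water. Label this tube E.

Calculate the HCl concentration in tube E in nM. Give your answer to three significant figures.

0.0711 nM

Step 1: 2.25 mL brought to 20.2 mL → factor 20.2/2.25 = 8.9778
Step 2: 0.35 mL + 10.5 mL = 10.85 mL total → factor 10.85/0.35 = 31
Step 3: 130 μL + 18.7 mL = 18830 μL total → factor 18830/130 = 144.85
Step 4: 45 μL + 4350 μL = 4395 μL total → factor 4395/45 = 97.667
Step 5: 375 μL brought to 3350 μL → factor 3350/375 = 8.9333
Dilution factor through tube E = 8.9778 × 31 × 144.85 × 97.667 × 8.9333 = 3.5172 × 10^7
[tube E] = 2.50 mM / 3.5172 × 10^7 = 7.108 × 10^-8 mM = 0.0711 nM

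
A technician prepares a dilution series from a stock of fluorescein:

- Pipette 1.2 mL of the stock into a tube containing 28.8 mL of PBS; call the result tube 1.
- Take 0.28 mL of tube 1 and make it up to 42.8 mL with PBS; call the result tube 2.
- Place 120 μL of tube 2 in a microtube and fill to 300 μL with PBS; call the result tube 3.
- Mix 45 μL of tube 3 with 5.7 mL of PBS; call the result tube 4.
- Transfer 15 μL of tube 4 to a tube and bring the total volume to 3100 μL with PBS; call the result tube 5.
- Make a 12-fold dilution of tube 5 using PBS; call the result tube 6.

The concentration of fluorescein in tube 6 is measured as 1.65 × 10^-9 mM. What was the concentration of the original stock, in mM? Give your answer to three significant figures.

4.99 mM

Step 1: 1.2 mL + 28.8 mL = 30 mL total → factor 30/1.2 = 25
Step 2: 0.28 mL brought to 42.8 mL → factor 42.8/0.28 = 152.86
Step 3: 120 μL brought to 300 μL → factor 300/120 = 2.5
Step 4: 45 μL + 5.7 mL = 5745 μL total → factor 5745/45 = 127.67
Step 5: 15 μL brought to 3100 μL → factor 3100/15 = 206.67
Step 6: 12-fold → factor 12
Overall dilution factor = 25 × 152.86 × 2.5 × 127.67 × 206.67 × 12 = 3.0248 × 10^9
Stock = 1.65 × 10^-9 mM × 3.0248 × 10^9 = 4.99 mM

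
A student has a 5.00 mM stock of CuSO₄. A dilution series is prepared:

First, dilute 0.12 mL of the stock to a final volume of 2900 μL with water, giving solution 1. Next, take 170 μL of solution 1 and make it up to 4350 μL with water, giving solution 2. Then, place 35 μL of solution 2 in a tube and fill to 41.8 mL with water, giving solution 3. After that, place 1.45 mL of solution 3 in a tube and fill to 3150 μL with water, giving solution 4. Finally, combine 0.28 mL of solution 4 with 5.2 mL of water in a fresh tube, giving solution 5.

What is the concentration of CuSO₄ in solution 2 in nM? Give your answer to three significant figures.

8.09 × 10^3 nM

Step 1: 0.12 mL brought to 2900 μL → factor 2.9/0.12 = 24.167
Step 2: 170 μL brought to 4350 μL → factor 4350/170 = 25.588
Dilution factor through solution 2 = 24.167 × 25.588 = 618.38
[solution 2] = 5.00 mM / 618.38 = 0.008086 mM = 8.09 × 10^3 nM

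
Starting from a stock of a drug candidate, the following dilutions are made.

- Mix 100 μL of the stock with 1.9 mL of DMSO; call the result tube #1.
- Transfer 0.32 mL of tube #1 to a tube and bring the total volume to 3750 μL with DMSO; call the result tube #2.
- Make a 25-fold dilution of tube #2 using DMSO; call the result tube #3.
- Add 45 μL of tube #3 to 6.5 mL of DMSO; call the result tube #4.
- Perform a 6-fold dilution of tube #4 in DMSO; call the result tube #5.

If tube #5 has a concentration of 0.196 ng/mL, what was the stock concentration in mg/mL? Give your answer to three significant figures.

Step 1: 100 μL + 1.9 mL = 2000 μL total → factor 2000/100 = 20
Step 2: 0.32 mL brought to 3750 μL → factor 3.75/0.32 = 11.719
Step 3: 25-fold → factor 25
Step 4: 45 μL + 6.5 mL = 6545 μL total → factor 6545/45 = 145.44
Step 5: 6-fold → factor 6
Overall dilution factor = 20 × 11.719 × 25 × 145.44 × 6 = 5.1133 × 10^6
Stock = 0.196 ng/mL × 5.1133 × 10^6 = 1.002 × 10^6 ng/mL = 1.00 mg/mL

1.00 mg/mL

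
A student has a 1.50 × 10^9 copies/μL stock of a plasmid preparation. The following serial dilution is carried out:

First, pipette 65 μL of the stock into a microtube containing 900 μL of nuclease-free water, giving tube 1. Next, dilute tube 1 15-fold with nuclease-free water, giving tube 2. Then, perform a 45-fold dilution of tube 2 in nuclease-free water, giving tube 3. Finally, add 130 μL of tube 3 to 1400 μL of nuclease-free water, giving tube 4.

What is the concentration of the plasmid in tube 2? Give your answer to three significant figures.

6.74 × 10^6 copies/μL

Step 1: 65 μL + 900 μL = 965 μL total → factor 965/65 = 14.846
Step 2: 15-fold → factor 15
Dilution factor through tube 2 = 14.846 × 15 = 222.69
[tube 2] = 1.50 × 10^9 copies/μL / 222.69 = 6.74 × 10^6 copies/μL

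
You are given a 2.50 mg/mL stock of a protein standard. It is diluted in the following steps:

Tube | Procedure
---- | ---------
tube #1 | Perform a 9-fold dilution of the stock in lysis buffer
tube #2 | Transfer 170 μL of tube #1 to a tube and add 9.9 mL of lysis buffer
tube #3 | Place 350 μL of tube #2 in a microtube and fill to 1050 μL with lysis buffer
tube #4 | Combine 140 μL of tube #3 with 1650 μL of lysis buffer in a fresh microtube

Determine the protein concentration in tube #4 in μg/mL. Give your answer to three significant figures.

0.122 μg/mL

Step 1: 9-fold → factor 9
Step 2: 170 μL + 9.9 mL = 10070 μL total → factor 10070/170 = 59.235
Step 3: 350 μL brought to 1050 μL → factor 1050/350 = 3
Step 4: 140 μL + 1650 μL = 1790 μL total → factor 1790/140 = 12.786
Overall dilution factor = 9 × 59.235 × 3 × 12.786 = 20449
Final = 2.50 mg/mL / 20449 = 0.0001223 mg/mL = 0.122 μg/mL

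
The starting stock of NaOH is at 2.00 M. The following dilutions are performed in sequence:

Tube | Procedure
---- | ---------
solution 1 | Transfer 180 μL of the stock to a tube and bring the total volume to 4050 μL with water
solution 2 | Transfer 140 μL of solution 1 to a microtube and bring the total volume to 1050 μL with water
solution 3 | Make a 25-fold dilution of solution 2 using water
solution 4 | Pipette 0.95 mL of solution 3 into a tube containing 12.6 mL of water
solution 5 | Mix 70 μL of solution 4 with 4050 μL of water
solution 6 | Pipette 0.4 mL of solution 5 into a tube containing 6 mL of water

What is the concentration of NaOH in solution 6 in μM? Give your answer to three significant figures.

Step 1: 180 μL brought to 4050 μL → factor 4050/180 = 22.5
Step 2: 140 μL brought to 1050 μL → factor 1050/140 = 7.5
Step 3: 25-fold → factor 25
Step 4: 0.95 mL + 12.6 mL = 13.55 mL total → factor 13.55/0.95 = 14.263
Step 5: 70 μL + 4050 μL = 4120 μL total → factor 4120/70 = 58.857
Step 6: 0.4 mL + 6 mL = 6.4 mL total → factor 6.4/0.4 = 16
Overall dilution factor = 22.5 × 7.5 × 25 × 14.263 × 58.857 × 16 = 5.6665 × 10^7
Final = 2.00 M / 5.6665 × 10^7 = 3.529 × 10^-8 M = 0.0353 μM

0.0353 μM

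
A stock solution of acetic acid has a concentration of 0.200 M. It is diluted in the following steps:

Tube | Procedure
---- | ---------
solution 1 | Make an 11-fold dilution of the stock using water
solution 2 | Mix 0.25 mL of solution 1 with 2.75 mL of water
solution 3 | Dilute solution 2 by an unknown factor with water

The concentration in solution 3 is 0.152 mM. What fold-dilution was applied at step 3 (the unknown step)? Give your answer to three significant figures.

9.97-fold

Step 1: 11-fold → factor 11
Step 2: 0.25 mL + 2.75 mL = 3 mL total → factor 3/0.25 = 12
Step 3: unknown factor x
Product of known-step factors = 132
Overall factor = 0.200 M / (0.152 mM) = 1315.8
x = 1315.8 / 132 = 9.97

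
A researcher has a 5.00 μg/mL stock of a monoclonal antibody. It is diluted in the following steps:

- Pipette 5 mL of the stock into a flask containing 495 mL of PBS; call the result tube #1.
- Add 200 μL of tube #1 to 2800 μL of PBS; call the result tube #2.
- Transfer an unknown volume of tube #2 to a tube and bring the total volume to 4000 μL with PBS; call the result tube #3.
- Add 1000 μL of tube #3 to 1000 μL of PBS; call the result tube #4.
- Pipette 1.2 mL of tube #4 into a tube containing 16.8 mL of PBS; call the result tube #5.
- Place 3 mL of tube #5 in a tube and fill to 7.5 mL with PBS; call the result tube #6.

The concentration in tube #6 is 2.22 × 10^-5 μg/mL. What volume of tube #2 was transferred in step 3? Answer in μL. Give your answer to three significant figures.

Step 1: 5 mL + 495 mL = 500 mL total → factor 500/5 = 100
Step 2: 200 μL + 2800 μL = 3000 μL total → factor 3000/200 = 15
Step 3: v brought to 4000 μL → factor = 4000 μL/v
Step 4: 1000 μL + 1000 μL = 2000 μL total → factor 2000/1000 = 2
Step 5: 1.2 mL + 16.8 mL = 18 mL total → factor 18/1.2 = 15
Step 6: 3 mL brought to 7.5 mL → factor 7.5/3 = 2.5
Product of known-step factors = 1.125 × 10^5
Overall factor = 5.00 μg/mL / (2.22 × 10^-5 μg/mL) = 2.2523 × 10^5
Step-3 factor = 2.2523 × 10^5 / 1.125 × 10^5 = 2.002
v = 4000 μL / 2.002 = 2.00 × 10^3 μL

2.00 × 10^3 μL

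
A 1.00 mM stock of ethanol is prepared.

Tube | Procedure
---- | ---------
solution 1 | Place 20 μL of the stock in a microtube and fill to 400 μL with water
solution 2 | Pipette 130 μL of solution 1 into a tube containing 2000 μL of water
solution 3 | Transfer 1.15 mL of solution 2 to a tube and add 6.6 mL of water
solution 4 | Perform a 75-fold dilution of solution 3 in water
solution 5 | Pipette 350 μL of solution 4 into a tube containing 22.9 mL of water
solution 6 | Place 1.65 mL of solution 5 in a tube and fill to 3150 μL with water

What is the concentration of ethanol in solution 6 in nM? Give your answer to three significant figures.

0.0476 nM

Step 1: 20 μL brought to 400 μL → factor 400/20 = 20
Step 2: 130 μL + 2000 μL = 2130 μL total → factor 2130/130 = 16.385
Step 3: 1.15 mL + 6.6 mL = 7.75 mL total → factor 7.75/1.15 = 6.7391
Step 4: 75-fold → factor 75
Step 5: 350 μL + 22.9 mL = 23250 μL total → factor 23250/350 = 66.429
Step 6: 1.65 mL brought to 3150 μL → factor 3.15/1.65 = 1.9091
Overall dilution factor = 20 × 16.385 × 6.7391 × 75 × 66.429 × 1.9091 = 2.1005 × 10^7
Final = 1.00 mM / 2.1005 × 10^7 = 4.761 × 10^-8 mM = 0.0476 nM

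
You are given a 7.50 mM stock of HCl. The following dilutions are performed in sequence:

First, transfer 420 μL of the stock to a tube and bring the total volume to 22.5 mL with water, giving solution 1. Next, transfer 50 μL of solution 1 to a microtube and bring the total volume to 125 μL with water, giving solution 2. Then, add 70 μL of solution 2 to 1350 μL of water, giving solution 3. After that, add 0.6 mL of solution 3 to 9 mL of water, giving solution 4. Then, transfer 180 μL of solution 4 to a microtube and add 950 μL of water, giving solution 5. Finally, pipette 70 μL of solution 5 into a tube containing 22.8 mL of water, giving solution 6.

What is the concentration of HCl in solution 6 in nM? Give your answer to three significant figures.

0.0841 nM

Step 1: 420 μL brought to 22.5 mL → factor 22500/420 = 53.571
Step 2: 50 μL brought to 125 μL → factor 125/50 = 2.5
Step 3: 70 μL + 1350 μL = 1420 μL total → factor 1420/70 = 20.286
Step 4: 0.6 mL + 9 mL = 9.6 mL total → factor 9.6/0.6 = 16
Step 5: 180 μL + 950 μL = 1130 μL total → factor 1130/180 = 6.2778
Step 6: 70 μL + 22.8 mL = 22870 μL total → factor 22870/70 = 326.71
Overall dilution factor = 53.571 × 2.5 × 20.286 × 16 × 6.2778 × 326.71 = 8.9157 × 10^7
Final = 7.50 mM / 8.9157 × 10^7 = 8.412 × 10^-8 mM = 0.0841 nM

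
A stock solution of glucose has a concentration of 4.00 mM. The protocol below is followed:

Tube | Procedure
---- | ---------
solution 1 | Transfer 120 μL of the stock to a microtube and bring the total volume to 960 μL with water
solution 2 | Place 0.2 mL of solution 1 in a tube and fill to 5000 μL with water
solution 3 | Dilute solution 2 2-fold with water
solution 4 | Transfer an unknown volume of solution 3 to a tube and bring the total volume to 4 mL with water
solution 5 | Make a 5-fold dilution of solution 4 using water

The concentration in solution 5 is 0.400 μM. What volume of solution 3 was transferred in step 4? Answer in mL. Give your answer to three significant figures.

0.800 mL

Step 1: 120 μL brought to 960 μL → factor 960/120 = 8
Step 2: 0.2 mL brought to 5000 μL → factor 5/0.2 = 25
Step 3: 2-fold → factor 2
Step 4: v brought to 4 mL → factor = 4 mL/v
Step 5: 5-fold → factor 5
Product of known-step factors = 2000
Overall factor = 4.00 mM / (0.400 μM) = 10000
Step-4 factor = 10000 / 2000 = 5
v = 4 mL / 5 = 0.800 mL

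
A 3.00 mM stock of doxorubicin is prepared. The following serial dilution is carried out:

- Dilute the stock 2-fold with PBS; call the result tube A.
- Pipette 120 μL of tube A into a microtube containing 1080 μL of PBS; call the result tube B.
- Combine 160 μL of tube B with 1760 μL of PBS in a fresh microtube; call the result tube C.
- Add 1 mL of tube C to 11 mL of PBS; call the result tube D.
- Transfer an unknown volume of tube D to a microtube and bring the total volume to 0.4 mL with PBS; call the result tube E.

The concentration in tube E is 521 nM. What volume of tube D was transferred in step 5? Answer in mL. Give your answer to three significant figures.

Step 1: 2-fold → factor 2
Step 2: 120 μL + 1080 μL = 1200 μL total → factor 1200/120 = 10
Step 3: 160 μL + 1760 μL = 1920 μL total → factor 1920/160 = 12
Step 4: 1 mL + 11 mL = 12 mL total → factor 12/1 = 12
Step 5: v brought to 0.4 mL → factor = 0.4 mL/v
Product of known-step factors = 2880
Overall factor = 3.00 mM / (521 nM) = 5758.2
Step-5 factor = 5758.2 / 2880 = 1.9994
v = 0.4 mL / 1.9994 = 0.200 mL

0.200 mL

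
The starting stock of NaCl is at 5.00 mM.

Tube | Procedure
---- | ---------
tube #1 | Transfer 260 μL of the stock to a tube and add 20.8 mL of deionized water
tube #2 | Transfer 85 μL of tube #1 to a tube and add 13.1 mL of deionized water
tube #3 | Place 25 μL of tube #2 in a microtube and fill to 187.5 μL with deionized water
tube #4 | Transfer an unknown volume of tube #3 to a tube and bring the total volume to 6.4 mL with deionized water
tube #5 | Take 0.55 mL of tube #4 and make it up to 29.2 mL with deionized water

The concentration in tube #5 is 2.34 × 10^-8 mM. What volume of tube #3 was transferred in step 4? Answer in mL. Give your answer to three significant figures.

Step 1: 260 μL + 20.8 mL = 21060 μL total → factor 21060/260 = 81
Step 2: 85 μL + 13.1 mL = 13185 μL total → factor 13185/85 = 155.12
Step 3: 25 μL brought to 187.5 μL → factor 187.5/25 = 7.5
Step 4: v brought to 6.4 mL → factor = 6.4 mL/v
Step 5: 0.55 mL brought to 29.2 mL → factor 29.2/0.55 = 53.091
Product of known-step factors = 5.003 × 10^6
Overall factor = 5.00 mM / (2.34 × 10^-8 mM) = 2.1368 × 10^8
Step-4 factor = 2.1368 × 10^8 / 5.003 × 10^6 = 42.71
v = 6.4 mL / 42.71 = 0.150 mL

0.150 mL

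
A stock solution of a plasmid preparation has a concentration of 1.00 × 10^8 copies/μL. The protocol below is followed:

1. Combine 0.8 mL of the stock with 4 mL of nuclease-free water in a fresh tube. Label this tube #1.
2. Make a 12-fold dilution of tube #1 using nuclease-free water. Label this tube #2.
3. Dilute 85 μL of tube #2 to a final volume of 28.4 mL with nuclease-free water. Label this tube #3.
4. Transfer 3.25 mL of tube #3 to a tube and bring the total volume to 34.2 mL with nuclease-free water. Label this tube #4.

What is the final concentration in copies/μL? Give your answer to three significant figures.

Step 1: 0.8 mL + 4 mL = 4.8 mL total → factor 4.8/0.8 = 6
Step 2: 12-fold → factor 12
Step 3: 85 μL brought to 28.4 mL → factor 28400/85 = 334.12
Step 4: 3.25 mL brought to 34.2 mL → factor 34.2/3.25 = 10.523
Overall dilution factor = 6 × 12 × 334.12 × 10.523 = 2.5315 × 10^5
Final = 1.00 × 10^8 copies/μL / 2.5315 × 10^5 = 395 copies/μL

395 copies/μL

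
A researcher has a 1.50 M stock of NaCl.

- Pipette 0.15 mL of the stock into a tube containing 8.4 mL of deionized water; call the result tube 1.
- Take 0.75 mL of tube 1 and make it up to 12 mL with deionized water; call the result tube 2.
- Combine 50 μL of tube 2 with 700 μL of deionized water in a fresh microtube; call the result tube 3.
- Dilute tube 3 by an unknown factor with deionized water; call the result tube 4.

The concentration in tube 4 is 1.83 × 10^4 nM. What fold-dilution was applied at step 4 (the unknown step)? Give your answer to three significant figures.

5.99-fold

Step 1: 0.15 mL + 8.4 mL = 8.55 mL total → factor 8.55/0.15 = 57
Step 2: 0.75 mL brought to 12 mL → factor 12/0.75 = 16
Step 3: 50 μL + 700 μL = 750 μL total → factor 750/50 = 15
Step 4: unknown factor x
Product of known-step factors = 13680
Overall factor = 1.50 M / (1.83 × 10^4 nM) = 81967
x = 81967 / 13680 = 5.99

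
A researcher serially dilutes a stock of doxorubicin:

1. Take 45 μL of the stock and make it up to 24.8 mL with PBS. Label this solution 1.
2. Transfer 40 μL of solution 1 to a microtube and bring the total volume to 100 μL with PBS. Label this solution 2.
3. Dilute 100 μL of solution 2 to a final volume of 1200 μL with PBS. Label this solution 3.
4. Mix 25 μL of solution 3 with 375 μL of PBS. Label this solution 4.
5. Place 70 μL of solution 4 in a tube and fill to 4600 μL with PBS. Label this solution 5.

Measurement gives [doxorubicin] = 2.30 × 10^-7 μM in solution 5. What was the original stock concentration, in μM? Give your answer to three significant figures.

4.00 μM

Step 1: 45 μL brought to 24.8 mL → factor 24800/45 = 551.11
Step 2: 40 μL brought to 100 μL → factor 100/40 = 2.5
Step 3: 100 μL brought to 1200 μL → factor 1200/100 = 12
Step 4: 25 μL + 375 μL = 400 μL total → factor 400/25 = 16
Step 5: 70 μL brought to 4600 μL → factor 4600/70 = 65.714
Overall dilution factor = 551.11 × 2.5 × 12 × 16 × 65.714 = 1.7384 × 10^7
Stock = 2.30 × 10^-7 μM × 1.7384 × 10^7 = 4.00 μM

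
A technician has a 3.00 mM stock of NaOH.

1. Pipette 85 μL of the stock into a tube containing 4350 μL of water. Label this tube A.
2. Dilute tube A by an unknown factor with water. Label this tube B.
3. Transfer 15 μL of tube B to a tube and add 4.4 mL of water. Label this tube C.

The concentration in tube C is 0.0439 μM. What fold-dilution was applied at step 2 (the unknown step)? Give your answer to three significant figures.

Step 1: 85 μL + 4350 μL = 4435 μL total → factor 4435/85 = 52.176
Step 2: unknown factor x
Step 3: 15 μL + 4.4 mL = 4415 μL total → factor 4415/15 = 294.33
Product of known-step factors = 15357
Overall factor = 3.00 mM / (0.0439 μM) = 68337
x = 68337 / 15357 = 4.45

4.45-fold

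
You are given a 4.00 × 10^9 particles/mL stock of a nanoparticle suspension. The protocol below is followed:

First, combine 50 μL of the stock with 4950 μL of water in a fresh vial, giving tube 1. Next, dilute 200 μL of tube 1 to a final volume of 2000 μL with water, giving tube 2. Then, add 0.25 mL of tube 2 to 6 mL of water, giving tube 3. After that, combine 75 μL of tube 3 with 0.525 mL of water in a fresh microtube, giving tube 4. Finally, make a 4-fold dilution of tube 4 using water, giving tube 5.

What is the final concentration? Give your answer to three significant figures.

5.00 × 10^3 particles/mL

Step 1: 50 μL + 4950 μL = 5000 μL total → factor 5000/50 = 100
Step 2: 200 μL brought to 2000 μL → factor 2000/200 = 10
Step 3: 0.25 mL + 6 mL = 6.25 mL total → factor 6.25/0.25 = 25
Step 4: 75 μL + 0.525 mL = 600 μL total → factor 600/75 = 8
Step 5: 4-fold → factor 4
Overall dilution factor = 100 × 10 × 25 × 8 × 4 = 8 × 10^5
Final = 4.00 × 10^9 particles/mL / 8 × 10^5 = 5.00 × 10^3 particles/mL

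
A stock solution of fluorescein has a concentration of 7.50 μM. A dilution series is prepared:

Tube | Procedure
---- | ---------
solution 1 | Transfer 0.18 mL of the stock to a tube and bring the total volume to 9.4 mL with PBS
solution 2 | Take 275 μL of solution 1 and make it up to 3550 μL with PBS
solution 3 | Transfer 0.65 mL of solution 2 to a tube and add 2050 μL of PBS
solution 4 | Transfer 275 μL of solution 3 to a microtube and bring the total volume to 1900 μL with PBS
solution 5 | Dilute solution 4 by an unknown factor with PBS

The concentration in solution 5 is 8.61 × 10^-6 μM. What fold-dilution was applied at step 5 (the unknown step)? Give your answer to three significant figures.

Step 1: 0.18 mL brought to 9.4 mL → factor 9.4/0.18 = 52.222
Step 2: 275 μL brought to 3550 μL → factor 3550/275 = 12.909
Step 3: 0.65 mL + 2050 μL = 2.7 mL total → factor 2.7/0.65 = 4.1538
Step 4: 275 μL brought to 1900 μL → factor 1900/275 = 6.9091
Step 5: unknown factor x
Product of known-step factors = 19347
Overall factor = 7.50 μM / (8.61 × 10^-6 μM) = 8.7108 × 10^5
x = 8.7108 × 10^5 / 19347 = 45.0

45.0-fold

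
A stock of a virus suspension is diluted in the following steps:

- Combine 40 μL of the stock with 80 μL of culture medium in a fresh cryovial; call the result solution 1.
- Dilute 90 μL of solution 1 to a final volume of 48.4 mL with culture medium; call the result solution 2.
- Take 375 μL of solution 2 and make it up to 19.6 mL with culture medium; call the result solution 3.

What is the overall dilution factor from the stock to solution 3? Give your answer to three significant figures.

8.43 × 10^4

Step 1: 40 μL + 80 μL = 120 μL total → factor 120/40 = 3
Step 2: 90 μL brought to 48.4 mL → factor 48400/90 = 537.78
Step 3: 375 μL brought to 19.6 mL → factor 19600/375 = 52.267
Overall dilution factor = 3 × 537.78 × 52.267 = 84324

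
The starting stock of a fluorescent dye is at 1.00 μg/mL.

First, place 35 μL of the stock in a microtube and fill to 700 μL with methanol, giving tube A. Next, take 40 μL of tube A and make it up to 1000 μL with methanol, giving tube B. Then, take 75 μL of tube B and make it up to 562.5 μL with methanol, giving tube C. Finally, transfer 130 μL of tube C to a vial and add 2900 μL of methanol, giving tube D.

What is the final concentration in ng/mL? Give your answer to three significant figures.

Step 1: 35 μL brought to 700 μL → factor 700/35 = 20
Step 2: 40 μL brought to 1000 μL → factor 1000/40 = 25
Step 3: 75 μL brought to 562.5 μL → factor 562.5/75 = 7.5
Step 4: 130 μL + 2900 μL = 3030 μL total → factor 3030/130 = 23.308
Overall dilution factor = 20 × 25 × 7.5 × 23.308 = 87404
Final = 1.00 μg/mL / 87404 = 1.144 × 10^-5 μg/mL = 0.0114 ng/mL

0.0114 ng/mL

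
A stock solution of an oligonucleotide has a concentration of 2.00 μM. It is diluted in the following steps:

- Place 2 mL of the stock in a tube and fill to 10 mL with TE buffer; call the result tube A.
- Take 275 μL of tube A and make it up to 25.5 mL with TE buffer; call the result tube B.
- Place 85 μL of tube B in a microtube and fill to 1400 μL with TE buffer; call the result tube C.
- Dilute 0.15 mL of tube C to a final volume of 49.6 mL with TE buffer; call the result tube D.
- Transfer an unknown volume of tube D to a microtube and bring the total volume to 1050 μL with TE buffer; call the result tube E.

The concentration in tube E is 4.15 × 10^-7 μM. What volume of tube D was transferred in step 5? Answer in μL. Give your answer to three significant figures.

550 μL

Step 1: 2 mL brought to 10 mL → factor 10/2 = 5
Step 2: 275 μL brought to 25.5 mL → factor 25500/275 = 92.727
Step 3: 85 μL brought to 1400 μL → factor 1400/85 = 16.471
Step 4: 0.15 mL brought to 49.6 mL → factor 49.6/0.15 = 330.67
Step 5: v brought to 1050 μL → factor = 1050 μL/v
Product of known-step factors = 2.5251 × 10^6
Overall factor = 2.00 μM / (4.15 × 10^-7 μM) = 4.8193 × 10^6
Step-5 factor = 4.8193 × 10^6 / 2.5251 × 10^6 = 1.9086
v = 1050 μL / 1.9086 = 550 μL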